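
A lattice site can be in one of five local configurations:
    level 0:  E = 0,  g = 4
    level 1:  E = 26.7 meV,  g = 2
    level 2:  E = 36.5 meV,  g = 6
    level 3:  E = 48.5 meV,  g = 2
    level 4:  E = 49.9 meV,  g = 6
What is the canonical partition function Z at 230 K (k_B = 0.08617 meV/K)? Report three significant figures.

Z = 6.13

k_BT = 0.08617 × 230 K = 19.819 meV.
Eᵢ/kT = 0, 1.3472, 1.8417, 2.4471, 2.5178.
Z = Σ gᵢe^(−Eᵢ/kT) = 4·e^(−0) + 2·e^(−1.3472) + 6·e^(−1.8417) + 2·e^(−2.4471) + 6·e^(−2.5178) = 4.0000 + 0.51993 + 0.95129 + 0.17309 + 0.48382 = 6.1281.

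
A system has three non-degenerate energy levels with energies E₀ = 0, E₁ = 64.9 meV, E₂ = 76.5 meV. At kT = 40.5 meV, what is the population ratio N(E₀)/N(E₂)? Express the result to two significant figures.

n₀/n₂ = exp[−(E₀−E₂)/kT] = exp(−(-76.5 meV)/(40.5 meV)) = exp(1.889) = 6.6.

6.6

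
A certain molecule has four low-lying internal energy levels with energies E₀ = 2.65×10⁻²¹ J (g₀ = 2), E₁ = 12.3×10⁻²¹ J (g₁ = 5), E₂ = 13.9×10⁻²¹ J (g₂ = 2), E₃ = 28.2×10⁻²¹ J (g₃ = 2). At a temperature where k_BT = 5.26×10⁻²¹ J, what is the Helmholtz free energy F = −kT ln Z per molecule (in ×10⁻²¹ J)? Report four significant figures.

Eᵢ/kT = 0.503802, 2.33840, 2.64259, 5.36122.
Z = Σ gᵢe^(−Eᵢ/kT) = 2·e^(−0.503802) + 5·e^(−2.33840) + 2·e^(−2.64259) + 2·e^(−5.36122) = 1.20846 + 0.482409 + 0.142353 + 0.00939035 = 1.84261.
F = −kT ln Z = −5.26 × ln(1.84261) = −5.26 × 0.611183 = -3.215 ×10⁻²¹ J.

-3.215 ×10⁻²¹ J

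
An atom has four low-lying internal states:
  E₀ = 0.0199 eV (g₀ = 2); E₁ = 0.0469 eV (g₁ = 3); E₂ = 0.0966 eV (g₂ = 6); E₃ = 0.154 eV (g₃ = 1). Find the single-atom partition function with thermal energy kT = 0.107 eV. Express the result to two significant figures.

Z = 6.3

Eᵢ/kT = 0.1860, 0.4383, 0.9028, 1.439.
Z = Σ gᵢe^(−Eᵢ/kT) = 2·e^(−0.1860) + 3·e^(−0.4383) + 6·e^(−0.9028) + 1·e^(−1.439) = 1.661 + 1.935 + 2.433 + 0.2372 = 6.266.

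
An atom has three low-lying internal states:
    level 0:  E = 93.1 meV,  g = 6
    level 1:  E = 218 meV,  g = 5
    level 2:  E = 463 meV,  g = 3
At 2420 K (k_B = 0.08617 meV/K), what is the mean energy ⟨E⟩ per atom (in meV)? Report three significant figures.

151 meV

k_BT = 0.08617 × 2420 K = 208.53 meV.
Eᵢ/kT = 0.44646, 1.0454, 2.2203.
Z = Σ gᵢe^(−Eᵢ/kT) = 6·e^(−0.44646) + 5·e^(−1.0454) + 3·e^(−2.2203) = 3.8393 + 1.7578 + 0.32573 = 5.9228.
⟨E⟩ = Σ Eᵢ gᵢe^(−Eᵢ/kT) / Z = (93.1·3.8393 + 218·1.7578 + 463·0.32573) / 5.9228 = 151 meV.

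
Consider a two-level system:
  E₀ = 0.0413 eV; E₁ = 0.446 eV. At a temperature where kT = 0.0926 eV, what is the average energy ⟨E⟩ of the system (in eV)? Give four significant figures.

Eᵢ/kT = 0.446004, 4.81641.
Z = Σ e^(−Eᵢ/kT) = e^(−0.446004) + e^(−4.81641) = 0.640181 + 0.00809580 = 0.648277.
⟨E⟩ = Σ Eᵢ e^(−Eᵢ/kT) / Z = (0.0413·0.640181 + 0.446·0.00809580) / 0.648277 = 0.04635 eV.

0.04635 eV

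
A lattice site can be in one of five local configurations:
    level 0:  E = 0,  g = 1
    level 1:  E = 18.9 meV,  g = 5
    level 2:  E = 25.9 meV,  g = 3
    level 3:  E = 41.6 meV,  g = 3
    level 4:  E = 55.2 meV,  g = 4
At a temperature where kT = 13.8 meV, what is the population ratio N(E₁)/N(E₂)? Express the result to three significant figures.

n₁/n₂ = (g₁/g₂) exp[−(E₁−E₂)/kT] = (5/3) × exp(−(-7.0 meV)/(13.8 meV)) = (5/3) × exp(0.50725) = 2.77.

2.77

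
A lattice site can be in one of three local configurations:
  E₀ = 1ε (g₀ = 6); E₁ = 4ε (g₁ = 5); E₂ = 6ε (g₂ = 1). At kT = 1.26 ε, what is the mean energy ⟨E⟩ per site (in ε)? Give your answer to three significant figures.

1.23 ε

Eᵢ/kT = 0.79365, 3.1746, 4.7619.
Z = Σ gᵢe^(−Eᵢ/kT) = 6·e^(−0.79365) + 5·e^(−3.1746) + 1·e^(−4.7619) = 2.7131 + 0.20905 + 0.0085494 = 2.9307.
⟨E⟩ = Σ Eᵢ gᵢe^(−Eᵢ/kT) / Z = (1·2.7131 + 4·0.20905 + 6·0.0085494) / 2.9307 = 1.23 ε.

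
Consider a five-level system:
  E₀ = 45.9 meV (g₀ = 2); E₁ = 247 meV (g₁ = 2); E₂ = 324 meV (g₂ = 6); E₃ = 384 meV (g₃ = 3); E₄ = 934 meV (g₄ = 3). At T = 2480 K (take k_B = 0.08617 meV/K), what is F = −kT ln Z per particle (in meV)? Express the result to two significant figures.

-300 meV

k_BT = 0.08617 × 2480 K = 213.7 meV.
Eᵢ/kT = 0.2148, 1.156, 1.516, 1.797, 4.371.
Z = Σ gᵢe^(−Eᵢ/kT) = 2·e^(−0.2148) + 2·e^(−1.156) + 6·e^(−1.516) + 3·e^(−1.797) + 3·e^(−4.371) = 1.613 + 0.6295 + 1.318 + 0.4974 + 0.03792 = 4.096.
F = −kT ln Z = −213.7 × ln(4.096) = −213.7 × 1.410 = -300 meV.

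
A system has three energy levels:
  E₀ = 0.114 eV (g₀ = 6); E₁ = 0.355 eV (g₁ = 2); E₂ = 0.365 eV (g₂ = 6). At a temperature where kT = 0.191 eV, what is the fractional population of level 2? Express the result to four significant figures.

Eᵢ/kT = 0.596859, 1.85864, 1.91099.
Z = Σ gᵢe^(−Eᵢ/kT) = 6·e^(−0.596859) + 2·e^(−1.85864) + 6·e^(−1.91099) = 3.30323 + 0.311769 + 0.887603 = 4.50260.
P₂ = g₂ e^(−E₂/kT) / Z = 0.887603/4.50260 = 0.1971.

0.1971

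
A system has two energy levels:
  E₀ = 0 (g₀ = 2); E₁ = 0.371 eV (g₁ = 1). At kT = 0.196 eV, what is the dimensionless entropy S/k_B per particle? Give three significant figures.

0.898

Eᵢ/kT = 0, 1.8929.
Z = Σ gᵢe^(−Eᵢ/kT) = 2·e^(−0) + 1·e^(−1.8929) = 2.0000 + 0.15063 = 2.1506.
⟨E⟩ = Σ EᵢPᵢ = 0.025985 eV.
S/k_B = ln Z + ⟨E⟩/kT = ln(2.1506) + 0.025985/0.196 = 0.76575 + 0.13258 = 0.898.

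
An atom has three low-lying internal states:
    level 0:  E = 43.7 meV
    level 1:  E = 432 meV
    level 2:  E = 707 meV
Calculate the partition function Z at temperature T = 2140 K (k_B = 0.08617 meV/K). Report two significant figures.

k_BT = 0.08617 × 2140 K = 184.4 meV.
Eᵢ/kT = 0.2370, 2.343, 3.834.
Z = Σ e^(−Eᵢ/kT) = e^(−0.2370) + e^(−2.343) + e^(−3.834) = 0.7890 + 0.09604 + 0.02162 = 0.9067.

Z = 0.91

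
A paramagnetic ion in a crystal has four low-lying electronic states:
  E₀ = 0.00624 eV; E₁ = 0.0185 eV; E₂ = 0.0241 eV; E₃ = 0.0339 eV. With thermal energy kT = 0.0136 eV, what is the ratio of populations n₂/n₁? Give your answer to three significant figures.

0.662

n₂/n₁ = exp[−(E₂−E₁)/kT] = exp(−(0.0056 eV)/(0.0136 eV)) = exp(-0.41176) = 0.662.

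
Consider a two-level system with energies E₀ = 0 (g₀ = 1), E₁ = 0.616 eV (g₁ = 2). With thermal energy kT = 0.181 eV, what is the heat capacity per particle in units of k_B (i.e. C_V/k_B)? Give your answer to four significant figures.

0.6774

Eᵢ/kT = 0, 3.40331.
Z = Σ gᵢe^(−Eᵢ/kT) = 1·e^(−0) + 2·e^(−3.40331) = 1.00000 + 0.0665260 = 1.06653.
⟨E⟩ = 0.0384237 eV, ⟨E²⟩ = 0.0236690 eV².
C_V/k_B = (⟨E²⟩ − ⟨E⟩²)/(kT)² = (0.0236690 − 0.00147638)/0.0327610 = 0.6774.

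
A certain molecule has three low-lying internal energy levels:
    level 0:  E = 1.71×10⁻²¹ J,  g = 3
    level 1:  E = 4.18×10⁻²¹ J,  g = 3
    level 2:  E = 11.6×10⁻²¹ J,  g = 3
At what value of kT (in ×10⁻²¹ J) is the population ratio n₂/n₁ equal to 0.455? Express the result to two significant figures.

n₂/n₁ = (g₂/g₁) exp[−(E₂−E₁)/kT] = 0.455.
⇒ (E₂−E₁)/kT = ln((3/3)/0.455) = ln(2.198) = 0.7875.
kT = 7.42 ×10⁻²¹ J / 0.7875 = 9.4 ×10⁻²¹ J.

9.4 ×10⁻²¹ J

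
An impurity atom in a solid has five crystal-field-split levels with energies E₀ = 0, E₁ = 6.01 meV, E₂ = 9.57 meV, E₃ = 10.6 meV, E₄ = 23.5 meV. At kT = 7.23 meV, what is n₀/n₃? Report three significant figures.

n₀/n₃ = exp[−(E₀−E₃)/kT] = exp(−(-10.6 meV)/(7.23 meV)) = exp(1.4661) = 4.33.

4.33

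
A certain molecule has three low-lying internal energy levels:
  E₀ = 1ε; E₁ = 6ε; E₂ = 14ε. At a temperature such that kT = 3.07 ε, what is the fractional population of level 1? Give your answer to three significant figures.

0.162

Eᵢ/kT = 0.32573, 1.9544, 4.5603.
Z = Σ e^(−Eᵢ/kT) = e^(−0.32573) + e^(−1.9544) + e^(−4.5603) = 0.72200 + 0.14165 + 0.010459 = 0.87411.
P₁ = e^(−E₁/kT) / Z = 0.14165/0.87411 = 0.162.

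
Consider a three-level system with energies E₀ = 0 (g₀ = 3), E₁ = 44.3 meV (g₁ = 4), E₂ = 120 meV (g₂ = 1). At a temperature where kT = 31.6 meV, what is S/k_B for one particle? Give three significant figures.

1.75

Eᵢ/kT = 0, 1.4019, 3.7975.
Z = Σ gᵢe^(−Eᵢ/kT) = 3·e^(−0) + 4·e^(−1.4019) + 1·e^(−3.7975) = 3.0000 + 0.98452 + 0.022427 = 4.0069.
⟨E⟩ = Σ EᵢPᵢ = 11.556 meV.
S/k_B = ln Z + ⟨E⟩/kT = ln(4.0069) + 11.556/31.6 = 1.3880 + 0.36570 = 1.75.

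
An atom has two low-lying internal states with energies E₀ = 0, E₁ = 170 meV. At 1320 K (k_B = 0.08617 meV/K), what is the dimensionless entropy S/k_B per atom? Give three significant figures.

k_BT = 0.08617 × 1320 K = 113.74 meV.
Eᵢ/kT = 0, 1.4946.
Z = Σ e^(−Eᵢ/kT) = e^(−0) + e^(−1.4946) = 1.0000 + 0.22434 = 1.2243.
⟨E⟩ = Σ EᵢPᵢ = 31.151 meV.
S/k_B = ln Z + ⟨E⟩/kT = ln(1.2243) + 31.151/113.74 = 0.20237 + 0.27388 = 0.476.

0.476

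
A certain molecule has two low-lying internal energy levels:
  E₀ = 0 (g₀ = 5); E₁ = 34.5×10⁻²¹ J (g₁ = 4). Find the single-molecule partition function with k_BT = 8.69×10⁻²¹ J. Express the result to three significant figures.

Z = 5.08

Eᵢ/kT = 0, 3.9701.
Z = Σ gᵢe^(−Eᵢ/kT) = 5·e^(−0) + 4·e^(−3.9701) = 5.0000 + 0.075486 = 5.0755.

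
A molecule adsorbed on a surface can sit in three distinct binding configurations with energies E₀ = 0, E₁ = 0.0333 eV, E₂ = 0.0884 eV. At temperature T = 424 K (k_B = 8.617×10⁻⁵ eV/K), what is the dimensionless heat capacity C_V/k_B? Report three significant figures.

0.421

k_BT = 8.617×10⁻⁵ × 424 K = 0.036536 eV.
Eᵢ/kT = 0, 0.91143, 2.4195.
Z = Σ e^(−Eᵢ/kT) = e^(−0) + e^(−0.91143) + e^(−2.4195) = 1.0000 + 0.40195 + 0.088966 = 1.4909.
⟨E⟩ = 0.014253 eV, ⟨E²⟩ = 0.00076527 eV².
C_V/k_B = (⟨E²⟩ − ⟨E⟩²)/(kT)² = (0.00076527 − 0.00020315)/0.0013349 = 0.421.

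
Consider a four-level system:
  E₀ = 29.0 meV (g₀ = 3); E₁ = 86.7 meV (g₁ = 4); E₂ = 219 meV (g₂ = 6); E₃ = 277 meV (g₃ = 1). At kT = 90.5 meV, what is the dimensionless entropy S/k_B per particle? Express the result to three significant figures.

2.30

Eᵢ/kT = 0.32044, 0.95801, 2.4199, 3.0608.
Z = Σ gᵢe^(−Eᵢ/kT) = 3·e^(−0.32044) + 4·e^(−0.95801) + 6·e^(−2.4199) + 1·e^(−3.0608) = 2.1775 + 1.5346 + 0.53358 + 0.046850 = 4.2925.
⟨E⟩ = Σ EᵢPᵢ = 75.953 meV.
S/k_B = ln Z + ⟨E⟩/kT = ln(4.2925) + 75.953/90.5 = 1.4569 + 0.83926 = 2.30.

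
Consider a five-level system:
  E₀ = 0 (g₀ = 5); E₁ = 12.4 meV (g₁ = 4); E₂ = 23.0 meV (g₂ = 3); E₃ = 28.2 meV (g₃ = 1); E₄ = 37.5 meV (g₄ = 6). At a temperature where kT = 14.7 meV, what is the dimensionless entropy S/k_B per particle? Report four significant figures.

Eᵢ/kT = 0, 0.843537, 1.56463, 1.91837, 2.55102.
Z = Σ gᵢe^(−Eᵢ/kT) = 5·e^(−0) + 4·e^(−0.843537) + 3·e^(−1.56463) + 1·e^(−1.91837) + 6·e^(−2.55102) = 5.00000 + 1.72075 + 0.627496 + 0.146846 + 0.468012 = 7.96310.
⟨E⟩ = Σ EᵢPᵢ = 7.21594 meV.
S/k_B = ln Z + ⟨E⟩/kT = ln(7.96310) + 7.21594/14.7 = 2.07482 + 0.490880 = 2.566.

2.566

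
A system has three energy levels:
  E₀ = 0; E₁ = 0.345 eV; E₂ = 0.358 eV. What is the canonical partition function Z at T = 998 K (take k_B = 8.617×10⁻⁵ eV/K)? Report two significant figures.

k_BT = 8.617×10⁻⁵ × 998 K = 0.08600 eV.
Eᵢ/kT = 0, 4.012, 4.163.
Z = Σ e^(−Eᵢ/kT) = e^(−0) + e^(−4.012) + e^(−4.163) = 1.000 + 0.01810 + 0.01556 = 1.034.

Z = 1.0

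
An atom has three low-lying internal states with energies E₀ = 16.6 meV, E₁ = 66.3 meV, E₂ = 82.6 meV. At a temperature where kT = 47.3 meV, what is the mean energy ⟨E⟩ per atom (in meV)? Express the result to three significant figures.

Eᵢ/kT = 0.35095, 1.4017, 1.7463.
Z = Σ e^(−Eᵢ/kT) = e^(−0.35095) + e^(−1.4017) + e^(−1.7463) = 0.70402 + 0.24618 + 0.17442 = 1.1246.
⟨E⟩ = Σ Eᵢ e^(−Eᵢ/kT) / Z = (16.6·0.70402 + 66.3·0.24618 + 82.6·0.17442) / 1.1246 = 37.7 meV.

37.7 meV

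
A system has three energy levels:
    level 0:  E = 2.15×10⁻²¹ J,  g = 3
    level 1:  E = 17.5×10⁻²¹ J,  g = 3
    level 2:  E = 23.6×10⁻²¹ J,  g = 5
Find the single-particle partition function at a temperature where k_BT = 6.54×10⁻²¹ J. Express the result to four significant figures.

Eᵢ/kT = 0.328746, 2.67584, 3.60856.
Z = Σ gᵢe^(−Eᵢ/kT) = 3·e^(−0.328746) + 3·e^(−2.67584) + 5·e^(−3.60856) = 2.15948 + 0.206547 + 0.135454 = 2.50148.

Z = 2.501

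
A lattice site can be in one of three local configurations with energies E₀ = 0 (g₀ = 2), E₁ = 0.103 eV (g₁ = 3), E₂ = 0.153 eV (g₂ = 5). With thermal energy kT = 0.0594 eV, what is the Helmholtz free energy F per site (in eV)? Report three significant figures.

Eᵢ/kT = 0, 1.7340, 2.5758.
Z = Σ gᵢe^(−Eᵢ/kT) = 2·e^(−0) + 3·e^(−1.7340) + 5·e^(−2.5758) = 2.0000 + 0.52973 + 0.38046 = 2.9102.
F = −kT ln Z = −0.0594 × ln(2.9102) = −0.0594 × 1.0682 = -0.0635 eV.

-0.0635 eV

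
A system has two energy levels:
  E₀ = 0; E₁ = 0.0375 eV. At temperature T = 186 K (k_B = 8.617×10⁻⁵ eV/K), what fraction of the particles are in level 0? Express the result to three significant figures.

k_BT = 8.617×10⁻⁵ × 186 K = 0.016028 eV.
Eᵢ/kT = 0, 2.3397.
Z = Σ e^(−Eᵢ/kT) = e^(−0) + e^(−2.3397) = 1.0000 + 0.096357 = 1.0964.
P₀ = e^(−E₀/kT) / Z = 1.0000/1.0964 = 0.912.

0.912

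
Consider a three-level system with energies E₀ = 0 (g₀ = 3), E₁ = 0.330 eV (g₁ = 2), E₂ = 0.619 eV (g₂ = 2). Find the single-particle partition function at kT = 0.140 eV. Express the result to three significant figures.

Eᵢ/kT = 0, 2.3571, 4.4214.
Z = Σ gᵢe^(−Eᵢ/kT) = 3·e^(−0) + 2·e^(−2.3571) + 2·e^(−4.4214) = 3.0000 + 0.18939 + 0.024035 = 3.2134.

Z = 3.21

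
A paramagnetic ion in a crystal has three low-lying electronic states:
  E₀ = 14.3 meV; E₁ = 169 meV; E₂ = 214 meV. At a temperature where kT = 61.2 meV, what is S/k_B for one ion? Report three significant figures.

Eᵢ/kT = 0.23366, 2.7614, 3.4967.
Z = Σ e^(−Eᵢ/kT) = e^(−0.23366) + e^(−2.7614) + e^(−3.4967) = 0.79163 + 0.063203 + 0.030297 = 0.88513.
⟨E⟩ = Σ EᵢPᵢ = 32.182 meV.
S/k_B = ln Z + ⟨E⟩/kT = ln(0.88513) + 32.182/61.2 = -0.12202 + 0.52585 = 0.404.

0.404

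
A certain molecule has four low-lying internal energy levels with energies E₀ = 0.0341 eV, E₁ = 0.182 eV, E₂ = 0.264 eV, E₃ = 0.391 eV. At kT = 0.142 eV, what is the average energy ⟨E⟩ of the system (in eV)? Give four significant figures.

Eᵢ/kT = 0.240141, 1.28169, 1.85915, 2.75352.
Z = Σ e^(−Eᵢ/kT) = e^(−0.240141) + e^(−1.28169) + e^(−1.85915) + e^(−2.75352) = 0.786517 + 0.277568 + 0.155805 + 0.0637032 = 1.28359.
⟨E⟩ = Σ Eᵢ e^(−Eᵢ/kT) / Z = (0.0341·0.786517 + 0.182·0.277568 + 0.264·0.155805 + 0.391·0.0637032) / 1.28359 = 0.1117 eV.

0.1117 eV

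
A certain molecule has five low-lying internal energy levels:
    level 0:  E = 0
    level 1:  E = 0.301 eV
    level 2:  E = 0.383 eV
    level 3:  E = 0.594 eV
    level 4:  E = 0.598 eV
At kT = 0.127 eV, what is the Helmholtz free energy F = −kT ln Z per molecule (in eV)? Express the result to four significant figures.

Eᵢ/kT = 0, 2.37008, 3.01575, 4.67717, 4.70866.
Z = Σ e^(−Eᵢ/kT) = e^(−0) + e^(−2.37008) + e^(−3.01575) + e^(−4.67717) + e^(−4.70866) = 1.00000 + 0.0934732 + 0.0490091 + 0.00930531 + 0.00901685 = 1.16080.
F = −kT ln Z = −0.127 × ln(1.16080) = −0.127 × 0.149109 = -0.01894 eV.

-0.01894 eV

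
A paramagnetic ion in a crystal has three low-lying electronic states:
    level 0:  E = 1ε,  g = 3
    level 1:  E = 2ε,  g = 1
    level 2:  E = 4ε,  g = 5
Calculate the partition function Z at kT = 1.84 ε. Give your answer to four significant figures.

Eᵢ/kT = 0.543478, 1.08696, 2.17391.
Z = Σ gᵢe^(−Eᵢ/kT) = 3·e^(−0.543478) + 1·e^(−1.08696) + 5·e^(−2.17391) = 1.74217 + 0.337240 + 0.568660 = 2.64807.

Z = 2.648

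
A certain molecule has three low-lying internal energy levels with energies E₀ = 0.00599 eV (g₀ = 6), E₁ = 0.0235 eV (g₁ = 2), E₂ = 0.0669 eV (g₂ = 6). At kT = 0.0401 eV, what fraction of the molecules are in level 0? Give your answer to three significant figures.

Eᵢ/kT = 0.14938, 0.58603, 1.6683.
Z = Σ gᵢe^(−Eᵢ/kT) = 6·e^(−0.14938) + 2·e^(−0.58603) + 6·e^(−1.6683) = 5.1675 + 1.1131 + 1.1314 = 7.4120.
P₀ = g₀ e^(−E₀/kT) / Z = 5.1675/7.4120 = 0.697.

0.697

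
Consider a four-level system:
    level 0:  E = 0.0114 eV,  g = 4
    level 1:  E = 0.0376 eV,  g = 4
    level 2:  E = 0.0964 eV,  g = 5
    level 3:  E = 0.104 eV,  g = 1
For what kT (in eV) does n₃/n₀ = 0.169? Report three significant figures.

n₃/n₀ = (g₃/g₀) exp[−(E₃−E₀)/kT] = 0.169.
⇒ (E₃−E₀)/kT = ln((1/4)/0.169) = ln(1.4793) = 0.39157.
kT = 0.0926 eV / 0.39157 = 0.236 eV.

0.236 eV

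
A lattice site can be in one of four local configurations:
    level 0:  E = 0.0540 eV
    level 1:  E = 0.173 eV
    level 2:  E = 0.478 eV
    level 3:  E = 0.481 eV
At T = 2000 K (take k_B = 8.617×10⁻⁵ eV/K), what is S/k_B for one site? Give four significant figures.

k_BT = 8.617×10⁻⁵ × 2000 K = 0.172340 eV.
Eᵢ/kT = 0.313334, 1.00383, 2.77359, 2.79099.
Z = Σ e^(−Eᵢ/kT) = e^(−0.313334) + e^(−1.00383) + e^(−2.77359) + e^(−2.79099) = 0.731006 + 0.366473 + 0.0624375 + 0.0613604 = 1.22128.
⟨E⟩ = Σ EᵢPᵢ = 0.132839 eV.
S/k_B = ln Z + ⟨E⟩/kT = ln(1.22128) + 0.132839/0.172340 = 0.199899 + 0.770796 = 0.9707.

0.9707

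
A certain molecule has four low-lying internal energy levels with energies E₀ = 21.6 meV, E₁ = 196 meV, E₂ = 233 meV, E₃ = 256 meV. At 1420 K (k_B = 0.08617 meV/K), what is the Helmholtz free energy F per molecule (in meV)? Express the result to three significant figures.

k_BT = 0.08617 × 1420 K = 122.36 meV.
Eᵢ/kT = 0.17653, 1.6018, 1.9042, 2.0922.
Z = Σ e^(−Eᵢ/kT) = e^(−0.17653) + e^(−1.6018) + e^(−1.9042) + e^(−2.0922) = 0.83817 + 0.20153 + 0.14894 + 0.12342 = 1.3121.
F = −kT ln Z = −122.36 × ln(1.3121) = −122.36 × 0.27163 = -33.2 meV.

-33.2 meV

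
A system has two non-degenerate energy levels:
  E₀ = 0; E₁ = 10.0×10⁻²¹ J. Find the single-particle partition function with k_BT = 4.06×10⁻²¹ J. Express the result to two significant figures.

Z = 1.1

Eᵢ/kT = 0, 2.463.
Z = Σ e^(−Eᵢ/kT) = e^(−0) + e^(−2.463) = 1.000 + 0.08518 = 1.085.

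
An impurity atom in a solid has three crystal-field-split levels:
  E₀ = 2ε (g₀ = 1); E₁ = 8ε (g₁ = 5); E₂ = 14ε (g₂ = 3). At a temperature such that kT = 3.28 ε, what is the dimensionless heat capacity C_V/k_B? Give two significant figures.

1.1

Eᵢ/kT = 0.6098, 2.439, 4.268.
Z = Σ gᵢe^(−Eᵢ/kT) = 1·e^(−0.6098) + 5·e^(−2.439) + 3·e^(−4.268) = 0.5435 + 0.4362 + 0.04203 = 1.022.
⟨E⟩ = 5.054 ε, ⟨E²⟩ = 37.50 ε².
C_V/k_B = (⟨E²⟩ − ⟨E⟩²)/(kT)² = (37.50 − 25.54)/10.76 = 1.1.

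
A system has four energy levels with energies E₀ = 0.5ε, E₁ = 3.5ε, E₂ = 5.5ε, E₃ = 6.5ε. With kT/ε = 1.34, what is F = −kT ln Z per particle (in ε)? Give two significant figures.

0.32 ε

Eᵢ/kT = 0.3731, 2.612, 4.104, 4.851.
Z = Σ e^(−Eᵢ/kT) = e^(−0.3731) + e^(−2.612) + e^(−4.104) + e^(−4.851) = 0.6886 + 0.07339 + 0.01651 + 0.007821 = 0.7863.
F = −kT ln Z = −1.34 × ln(0.7863) = −1.34 × -0.2404 = 0.32 ε.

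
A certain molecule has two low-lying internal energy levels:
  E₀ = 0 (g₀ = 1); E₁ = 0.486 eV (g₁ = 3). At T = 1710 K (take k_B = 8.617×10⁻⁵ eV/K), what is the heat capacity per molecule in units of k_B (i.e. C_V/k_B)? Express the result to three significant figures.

k_BT = 8.617×10⁻⁵ × 1710 K = 0.14735 eV.
Eᵢ/kT = 0, 3.2983.
Z = Σ gᵢe^(−Eᵢ/kT) = 1·e^(−0) + 3·e^(−3.2983) = 1.0000 + 0.11084 = 1.1108.
⟨E⟩ = 0.048495 eV, ⟨E²⟩ = 0.023569 eV².
C_V/k_B = (⟨E²⟩ − ⟨E⟩²)/(kT)² = (0.023569 − 0.0023518)/0.021712 = 0.977.

0.977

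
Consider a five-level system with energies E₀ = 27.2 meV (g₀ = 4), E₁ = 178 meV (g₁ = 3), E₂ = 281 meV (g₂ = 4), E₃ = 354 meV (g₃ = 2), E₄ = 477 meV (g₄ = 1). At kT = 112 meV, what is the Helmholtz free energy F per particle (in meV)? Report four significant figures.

-160.0 meV

Eᵢ/kT = 0.242857, 1.58929, 2.50893, 3.16071, 4.25893.
Z = Σ gᵢe^(−Eᵢ/kT) = 4·e^(−0.242857) + 3·e^(−1.58929) + 4·e^(−2.50893) + 2·e^(−3.16071) + 1·e^(−4.25893) = 3.13753 + 0.612211 + 0.325421 + 0.0847913 + 0.0141374 = 4.17409.
F = −kT ln Z = −112 × ln(4.17409) = −112 × 1.42890 = -160.0 meV.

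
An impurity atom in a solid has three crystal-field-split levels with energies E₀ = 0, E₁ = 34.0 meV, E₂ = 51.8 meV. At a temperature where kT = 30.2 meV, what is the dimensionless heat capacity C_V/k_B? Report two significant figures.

Eᵢ/kT = 0, 1.126, 1.715.
Z = Σ e^(−Eᵢ/kT) = e^(−0) + e^(−1.126) + e^(−1.715) = 1.000 + 0.3243 + 0.1800 = 1.504.
⟨E⟩ = 13.53 meV, ⟨E²⟩ = 570.4 meV².
C_V/k_B = (⟨E²⟩ − ⟨E⟩²)/(kT)² = (570.4 − 183.1)/912.0 = 0.42.

0.42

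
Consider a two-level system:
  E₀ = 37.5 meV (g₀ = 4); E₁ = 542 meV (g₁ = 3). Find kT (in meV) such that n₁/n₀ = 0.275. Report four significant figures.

502.8 meV

n₁/n₀ = (g₁/g₀) exp[−(E₁−E₀)/kT] = 0.275.
⇒ (E₁−E₀)/kT = ln((3/4)/0.275) = ln(2.72727) = 1.00330.
kT = 504.5 meV / 1.00330 = 502.8 meV.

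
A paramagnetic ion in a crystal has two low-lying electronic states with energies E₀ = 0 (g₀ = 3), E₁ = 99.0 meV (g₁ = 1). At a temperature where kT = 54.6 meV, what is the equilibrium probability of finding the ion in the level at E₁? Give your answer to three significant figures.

Eᵢ/kT = 0, 1.8132.
Z = Σ gᵢe^(−Eᵢ/kT) = 3·e^(−0) + 1·e^(−1.8132) = 3.0000 + 0.16313 = 3.1631.
P₁ = g₁ e^(−E₁/kT) / Z = 0.16313/3.1631 = 0.0516.

0.0516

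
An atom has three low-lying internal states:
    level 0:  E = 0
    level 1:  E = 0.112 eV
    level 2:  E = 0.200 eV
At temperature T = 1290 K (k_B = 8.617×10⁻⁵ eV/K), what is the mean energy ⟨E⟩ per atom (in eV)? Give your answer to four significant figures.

0.04833 eV

k_BT = 8.617×10⁻⁵ × 1290 K = 0.111159 eV.
Eᵢ/kT = 0, 1.00757, 1.79922.
Z = Σ e^(−Eᵢ/kT) = e^(−0) + e^(−1.00757) + e^(−1.79922) = 1.00000 + 0.365105 + 0.165428 = 1.53053.
⟨E⟩ = Σ Eᵢ e^(−Eᵢ/kT) / Z = (0·1.00000 + 0.112·0.365105 + 0.200·0.165428) / 1.53053 = 0.04833 eV.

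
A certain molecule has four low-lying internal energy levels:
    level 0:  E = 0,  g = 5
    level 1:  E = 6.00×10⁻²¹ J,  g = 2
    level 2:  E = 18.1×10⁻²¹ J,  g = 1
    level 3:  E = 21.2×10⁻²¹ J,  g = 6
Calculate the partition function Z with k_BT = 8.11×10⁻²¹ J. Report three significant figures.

Eᵢ/kT = 0, 0.73983, 2.2318, 2.6141.
Z = Σ gᵢe^(−Eᵢ/kT) = 5·e^(−0) + 2·e^(−0.73983) + 1·e^(−2.2318) + 6·e^(−2.6141) = 5.0000 + 0.95439 + 0.10734 + 0.43940 = 6.5011.

Z = 6.50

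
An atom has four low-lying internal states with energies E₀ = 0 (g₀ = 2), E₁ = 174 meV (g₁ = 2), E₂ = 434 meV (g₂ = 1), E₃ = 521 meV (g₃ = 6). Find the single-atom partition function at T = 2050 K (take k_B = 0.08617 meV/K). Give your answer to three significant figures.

k_BT = 0.08617 × 2050 K = 176.65 meV.
Eᵢ/kT = 0, 0.98500, 2.4568, 2.9493.
Z = Σ gᵢe^(−Eᵢ/kT) = 2·e^(−0) + 2·e^(−0.98500) + 1·e^(−2.4568) + 6·e^(−2.9493) = 2.0000 + 0.74688 + 0.085709 + 0.31426 = 3.1468.

Z = 3.15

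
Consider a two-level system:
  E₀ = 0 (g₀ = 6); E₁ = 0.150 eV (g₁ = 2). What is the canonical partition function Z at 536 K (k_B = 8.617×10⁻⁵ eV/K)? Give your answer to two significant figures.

k_BT = 8.617×10⁻⁵ × 536 K = 0.04619 eV.
Eᵢ/kT = 0, 3.247.
Z = Σ gᵢe^(−Eᵢ/kT) = 6·e^(−0) + 2·e^(−3.247) = 6.000 + 0.07778 = 6.078.

Z = 6.1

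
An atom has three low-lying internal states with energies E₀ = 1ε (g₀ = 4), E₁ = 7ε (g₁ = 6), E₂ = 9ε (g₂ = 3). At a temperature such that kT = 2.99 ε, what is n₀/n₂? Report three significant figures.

19.4

n₀/n₂ = (g₀/g₂) exp[−(E₀−E₂)/kT] = (4/3) × exp(−(-8ε)/(2.99ε)) = (4/3) × exp(2.6756) = 19.4.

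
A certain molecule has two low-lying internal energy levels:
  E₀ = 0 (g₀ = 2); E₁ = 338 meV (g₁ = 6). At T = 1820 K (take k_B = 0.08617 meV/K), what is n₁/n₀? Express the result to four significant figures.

k_BT = 0.08617 × 1820 K = 156.829 meV.
n₁/n₀ = (g₁/g₀) exp[−(E₁−E₀)/kT] = (6/2) × exp(−(338 meV)/(156.829 meV)) = (6/2) × exp(-2.15521) = 0.3476.

0.3476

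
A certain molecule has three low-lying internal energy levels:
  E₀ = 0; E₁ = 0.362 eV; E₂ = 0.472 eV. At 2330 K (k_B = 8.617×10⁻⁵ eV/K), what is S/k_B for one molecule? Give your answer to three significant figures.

0.645

k_BT = 8.617×10⁻⁵ × 2330 K = 0.20078 eV.
Eᵢ/kT = 0, 1.8030, 2.3508.
Z = Σ e^(−Eᵢ/kT) = e^(−0) + e^(−1.8030) + e^(−2.3508) = 1.0000 + 0.16480 + 0.095293 = 1.2601.
⟨E⟩ = Σ EᵢPᵢ = 0.083038 eV.
S/k_B = ln Z + ⟨E⟩/kT = ln(1.2601) + 0.083038/0.20078 = 0.23119 + 0.41358 = 0.645.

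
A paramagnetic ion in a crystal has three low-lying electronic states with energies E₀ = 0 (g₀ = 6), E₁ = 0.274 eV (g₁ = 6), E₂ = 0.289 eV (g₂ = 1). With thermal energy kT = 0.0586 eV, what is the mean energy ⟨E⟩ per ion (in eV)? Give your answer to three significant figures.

0.00287 eV

Eᵢ/kT = 0, 4.6758, 4.9317.
Z = Σ gᵢe^(−Eᵢ/kT) = 6·e^(−0) + 6·e^(−4.6758) + 1·e^(−4.9317) = 6.0000 + 0.055908 + 0.0072142 = 6.0631.
⟨E⟩ = Σ Eᵢ gᵢe^(−Eᵢ/kT) / Z = (0·6.0000 + 0.274·0.055908 + 0.289·0.0072142) / 6.0631 = 0.00287 eV.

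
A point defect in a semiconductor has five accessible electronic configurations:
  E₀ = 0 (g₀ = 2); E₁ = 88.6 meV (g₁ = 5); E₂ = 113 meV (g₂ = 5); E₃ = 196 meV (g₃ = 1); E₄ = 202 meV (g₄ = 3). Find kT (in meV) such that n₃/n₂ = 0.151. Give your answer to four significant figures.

295.3 meV

n₃/n₂ = (g₃/g₂) exp[−(E₃−E₂)/kT] = 0.151.
⇒ (E₃−E₂)/kT = ln((1/5)/0.151) = ln(1.32450) = 0.281035.
kT = 83 meV / 0.281035 = 295.3 meV.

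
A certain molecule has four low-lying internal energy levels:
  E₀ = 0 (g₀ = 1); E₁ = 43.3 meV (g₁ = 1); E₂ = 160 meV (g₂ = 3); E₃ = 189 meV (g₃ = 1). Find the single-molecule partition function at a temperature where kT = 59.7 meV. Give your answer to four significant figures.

Z = 1.732

Eᵢ/kT = 0, 0.725293, 2.68007, 3.16583.
Z = Σ gᵢe^(−Eᵢ/kT) = 1·e^(−0) + 1·e^(−0.725293) + 3·e^(−2.68007) + 1·e^(−3.16583) = 1.00000 + 0.484183 + 0.205675 + 0.0421791 = 1.73204.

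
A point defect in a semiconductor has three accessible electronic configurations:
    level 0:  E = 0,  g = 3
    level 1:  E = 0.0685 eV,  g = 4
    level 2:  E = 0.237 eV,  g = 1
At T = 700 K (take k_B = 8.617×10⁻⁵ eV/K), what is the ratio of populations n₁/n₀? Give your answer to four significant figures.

k_BT = 8.617×10⁻⁵ × 700 K = 0.0603190 eV.
n₁/n₀ = (g₁/g₀) exp[−(E₁−E₀)/kT] = (4/3) × exp(−(0.0685 eV)/(0.0603190 eV)) = (4/3) × exp(-1.13563) = 0.4283.

0.4283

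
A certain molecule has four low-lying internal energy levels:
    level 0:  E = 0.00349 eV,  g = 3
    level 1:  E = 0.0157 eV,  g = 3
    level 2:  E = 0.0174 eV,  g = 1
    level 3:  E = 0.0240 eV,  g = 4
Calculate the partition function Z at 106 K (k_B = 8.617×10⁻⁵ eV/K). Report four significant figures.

k_BT = 8.617×10⁻⁵ × 106 K = 0.00913402 eV.
Eᵢ/kT = 0.382088, 1.71885, 1.90497, 2.62754.
Z = Σ gᵢe^(−Eᵢ/kT) = 3·e^(−0.382088) + 3·e^(−1.71885) + 1·e^(−1.90497) + 4·e^(−2.62754) = 2.04730 + 0.537817 + 0.148827 + 0.289024 = 3.02297.

Z = 3.023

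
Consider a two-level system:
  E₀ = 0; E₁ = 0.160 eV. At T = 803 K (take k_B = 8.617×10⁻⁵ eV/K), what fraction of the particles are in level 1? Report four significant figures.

k_BT = 8.617×10⁻⁵ × 803 K = 0.0691945 eV.
Eᵢ/kT = 0, 2.31232.
Z = Σ e^(−Eᵢ/kT) = e^(−0) + e^(−2.31232) = 1.00000 + 0.0990312 = 1.09903.
P₁ = e^(−E₁/kT) / Z = 0.0990312/1.09903 = 0.09011.

0.09011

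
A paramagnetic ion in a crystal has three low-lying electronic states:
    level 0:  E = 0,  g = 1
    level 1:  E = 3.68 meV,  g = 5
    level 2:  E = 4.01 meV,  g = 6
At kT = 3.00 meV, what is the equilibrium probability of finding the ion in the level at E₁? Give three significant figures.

0.363

Eᵢ/kT = 0, 1.2267, 1.3367.
Z = Σ gᵢe^(−Eᵢ/kT) = 1·e^(−0) + 5·e^(−1.2267) + 6·e^(−1.3367) = 1.0000 + 1.4663 + 1.5763 = 4.0426.
P₁ = g₁ e^(−E₁/kT) / Z = 1.4663/4.0426 = 0.363.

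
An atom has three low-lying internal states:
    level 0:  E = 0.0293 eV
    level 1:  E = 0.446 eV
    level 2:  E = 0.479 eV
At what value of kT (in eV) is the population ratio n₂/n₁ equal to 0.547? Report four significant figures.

n₂/n₁ = exp[−(E₂−E₁)/kT] = 0.547.
⇒ (E₂−E₁)/kT = ln(1/0.547) = ln(1.82815) = 0.603305.
kT = 0.033 eV / 0.603305 = 0.05470 eV.

0.05470 eV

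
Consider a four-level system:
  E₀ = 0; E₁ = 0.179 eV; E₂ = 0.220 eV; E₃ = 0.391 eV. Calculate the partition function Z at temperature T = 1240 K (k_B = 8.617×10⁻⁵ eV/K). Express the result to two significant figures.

k_BT = 8.617×10⁻⁵ × 1240 K = 0.1069 eV.
Eᵢ/kT = 0, 1.674, 2.058, 3.658.
Z = Σ e^(−Eᵢ/kT) = e^(−0) + e^(−1.674) + e^(−2.058) + e^(−3.658) = 1.000 + 0.1875 + 0.1277 + 0.02578 = 1.341.

Z = 1.3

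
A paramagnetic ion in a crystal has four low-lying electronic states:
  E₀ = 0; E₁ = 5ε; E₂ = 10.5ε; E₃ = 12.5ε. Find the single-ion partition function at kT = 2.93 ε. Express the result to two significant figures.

Z = 1.2

Eᵢ/kT = 0, 1.706, 3.584, 4.266.
Z = Σ e^(−Eᵢ/kT) = e^(−0) + e^(−1.706) + e^(−3.584) + e^(−4.266) = 1.000 + 0.1816 + 0.02776 + 0.01404 = 1.223.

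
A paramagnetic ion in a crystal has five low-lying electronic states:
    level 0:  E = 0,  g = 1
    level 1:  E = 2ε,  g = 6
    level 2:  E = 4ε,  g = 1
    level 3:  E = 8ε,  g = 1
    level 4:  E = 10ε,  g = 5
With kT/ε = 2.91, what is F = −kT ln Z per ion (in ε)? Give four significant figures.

Eᵢ/kT = 0, 0.687285, 1.37457, 2.74914, 3.43643.
Z = Σ gᵢe^(−Eᵢ/kT) = 1·e^(−0) + 6·e^(−0.687285) + 1·e^(−1.37457) + 1·e^(−2.74914) + 5·e^(−3.43643) = 1.00000 + 3.01764 + 0.252948 + 0.0639829 + 0.160897 = 4.49547.
F = −kT ln Z = −2.91 × ln(4.49547) = −2.91 × 1.50307 = -4.374 ε.

-4.374 ε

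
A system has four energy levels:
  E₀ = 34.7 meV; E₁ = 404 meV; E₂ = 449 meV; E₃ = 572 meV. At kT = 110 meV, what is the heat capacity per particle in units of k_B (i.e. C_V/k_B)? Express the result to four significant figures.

Eᵢ/kT = 0.315455, 3.67273, 4.08182, 5.20000.
Z = Σ e^(−Eᵢ/kT) = e^(−0.315455) + e^(−3.67273) + e^(−4.08182) + e^(−5.20000) = 0.729457 + 0.0254070 + 0.0168767 + 0.00551656 = 0.777257.
⟨E⟩ = 59.5809 meV, ⟨E²⟩ = 13164.8 meV².
C_V/k_B = (⟨E²⟩ − ⟨E⟩²)/(kT)² = (13164.8 − 3549.88)/12100.0 = 0.7946.

0.7946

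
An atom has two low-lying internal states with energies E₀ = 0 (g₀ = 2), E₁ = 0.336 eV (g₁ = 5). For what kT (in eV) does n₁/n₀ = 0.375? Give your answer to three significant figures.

0.177 eV

n₁/n₀ = (g₁/g₀) exp[−(E₁−E₀)/kT] = 0.375.
⇒ (E₁−E₀)/kT = ln((5/2)/0.375) = ln(6.6667) = 1.8971.
kT = 0.336 eV / 1.8971 = 0.177 eV.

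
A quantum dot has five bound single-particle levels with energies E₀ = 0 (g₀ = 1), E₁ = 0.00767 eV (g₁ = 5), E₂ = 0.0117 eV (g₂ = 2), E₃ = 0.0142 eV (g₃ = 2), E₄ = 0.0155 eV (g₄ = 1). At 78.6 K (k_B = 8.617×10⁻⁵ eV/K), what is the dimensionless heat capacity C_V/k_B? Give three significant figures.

0.506

k_BT = 8.617×10⁻⁵ × 78.6 K = 0.0067730 eV.
Eᵢ/kT = 0, 1.1324, 1.7274, 2.0966, 2.2885.
Z = Σ gᵢe^(−Eᵢ/kT) = 1·e^(−0) + 5·e^(−1.1324) + 2·e^(−1.7274) + 2·e^(−2.0966) + 1·e^(−2.2885) = 1.0000 + 1.6113 + 0.35549 + 0.24575 + 0.10142 = 3.3140.
⟨E⟩ = 0.0065116 eV, ⟨E²⟩ = 0.000065592 eV².
C_V/k_B = (⟨E²⟩ − ⟨E⟩²)/(kT)² = (0.000065592 − 0.000042401)/0.000045874 = 0.506.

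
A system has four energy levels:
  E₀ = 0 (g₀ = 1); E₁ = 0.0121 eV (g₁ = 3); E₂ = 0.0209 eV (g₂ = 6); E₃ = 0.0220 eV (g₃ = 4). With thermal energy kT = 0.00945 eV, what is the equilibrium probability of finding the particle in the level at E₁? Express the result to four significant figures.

Eᵢ/kT = 0, 1.28042, 2.21164, 2.32804.
Z = Σ gᵢe^(−Eᵢ/kT) = 1·e^(−0) + 3·e^(−1.28042) + 6·e^(−2.21164) + 4·e^(−2.32804) = 1.00000 + 0.833762 + 0.657125 + 0.389947 = 2.88083.
P₁ = g₁ e^(−E₁/kT) / Z = 0.833762/2.88083 = 0.2894.

0.2894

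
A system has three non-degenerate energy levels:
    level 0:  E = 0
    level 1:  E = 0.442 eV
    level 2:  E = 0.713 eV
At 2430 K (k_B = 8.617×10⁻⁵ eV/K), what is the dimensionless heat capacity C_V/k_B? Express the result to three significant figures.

0.699

k_BT = 8.617×10⁻⁵ × 2430 K = 0.20939 eV.
Eᵢ/kT = 0, 2.1109, 3.4051.
Z = Σ e^(−Eᵢ/kT) = e^(−0) + e^(−2.1109) + e^(−3.4051) = 1.0000 + 0.12113 + 0.033203 = 1.1543.
⟨E⟩ = 0.066892 eV, ⟨E²⟩ = 0.035124 eV².
C_V/k_B = (⟨E²⟩ − ⟨E⟩²)/(kT)² = (0.035124 − 0.0044745)/0.043844 = 0.699.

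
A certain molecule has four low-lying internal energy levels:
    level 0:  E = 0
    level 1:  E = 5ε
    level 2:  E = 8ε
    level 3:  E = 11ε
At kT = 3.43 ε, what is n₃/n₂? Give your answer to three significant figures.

n₃/n₂ = exp[−(E₃−E₂)/kT] = exp(−(3ε)/(3.43ε)) = exp(-0.87464) = 0.417.

0.417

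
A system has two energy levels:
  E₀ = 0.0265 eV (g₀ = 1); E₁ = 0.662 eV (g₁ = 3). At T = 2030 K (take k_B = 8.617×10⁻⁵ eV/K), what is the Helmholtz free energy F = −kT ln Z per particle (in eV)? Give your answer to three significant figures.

k_BT = 8.617×10⁻⁵ × 2030 K = 0.17493 eV.
Eᵢ/kT = 0.15149, 3.7844.
Z = Σ gᵢe^(−Eᵢ/kT) = 1·e^(−0.15149) + 3·e^(−3.7844) = 0.85943 + 0.068167 = 0.92760.
F = −kT ln Z = −0.17493 × ln(0.92760) = −0.17493 × -0.075155 = 0.0131 eV.

0.0131 eV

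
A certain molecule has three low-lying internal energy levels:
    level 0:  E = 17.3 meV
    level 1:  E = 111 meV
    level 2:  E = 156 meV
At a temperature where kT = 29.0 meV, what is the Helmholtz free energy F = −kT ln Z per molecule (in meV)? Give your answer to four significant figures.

15.94 meV

Eᵢ/kT = 0.596552, 3.82759, 5.37931.
Z = Σ e^(−Eᵢ/kT) = e^(−0.596552) + e^(−3.82759) + e^(−5.37931) = 0.550707 + 0.0217620 + 0.00461100 = 0.577080.
F = −kT ln Z = −29.0 × ln(0.577080) = −29.0 × -0.549774 = 15.94 meV.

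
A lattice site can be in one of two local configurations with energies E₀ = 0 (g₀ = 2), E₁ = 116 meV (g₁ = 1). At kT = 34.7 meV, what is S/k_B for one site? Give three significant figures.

Eᵢ/kT = 0, 3.3429.
Z = Σ gᵢe^(−Eᵢ/kT) = 2·e^(−0) + 1·e^(−3.3429) = 2.0000 + 0.035334 = 2.0353.
⟨E⟩ = Σ EᵢPᵢ = 2.0138 meV.
S/k_B = ln Z + ⟨E⟩/kT = ln(2.0353) + 2.0138/34.7 = 0.71064 + 0.058035 = 0.769.

0.769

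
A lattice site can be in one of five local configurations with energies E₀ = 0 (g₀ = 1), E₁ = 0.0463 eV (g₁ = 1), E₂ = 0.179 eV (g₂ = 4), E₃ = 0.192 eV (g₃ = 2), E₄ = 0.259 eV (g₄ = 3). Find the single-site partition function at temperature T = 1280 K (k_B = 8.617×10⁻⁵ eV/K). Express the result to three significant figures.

Z = 3.08

k_BT = 8.617×10⁻⁵ × 1280 K = 0.11030 eV.
Eᵢ/kT = 0, 0.41976, 1.6228, 1.7407, 2.3481.
Z = Σ gᵢe^(−Eᵢ/kT) = 1·e^(−0) + 1·e^(−0.41976) + 4·e^(−1.6228) + 2·e^(−1.7407) + 3·e^(−2.3481) = 1.0000 + 0.65720 + 0.78938 + 0.35080 + 0.28665 = 3.0840.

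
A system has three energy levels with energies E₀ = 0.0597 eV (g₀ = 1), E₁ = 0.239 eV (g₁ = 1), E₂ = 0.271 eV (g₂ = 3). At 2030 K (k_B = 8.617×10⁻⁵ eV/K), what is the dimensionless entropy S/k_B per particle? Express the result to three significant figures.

1.46

k_BT = 8.617×10⁻⁵ × 2030 K = 0.17493 eV.
Eᵢ/kT = 0.34128, 1.3663, 1.5492.
Z = Σ gᵢe^(−Eᵢ/kT) = 1·e^(−0.34128) + 1·e^(−1.3663) + 3·e^(−1.5492) = 0.71086 + 0.25505 + 0.63725 = 1.6032.
⟨E⟩ = Σ EᵢPᵢ = 0.17221 eV.
S/k_B = ln Z + ⟨E⟩/kT = ln(1.6032) + 0.17221/0.17493 = 0.47200 + 0.98445 = 1.46.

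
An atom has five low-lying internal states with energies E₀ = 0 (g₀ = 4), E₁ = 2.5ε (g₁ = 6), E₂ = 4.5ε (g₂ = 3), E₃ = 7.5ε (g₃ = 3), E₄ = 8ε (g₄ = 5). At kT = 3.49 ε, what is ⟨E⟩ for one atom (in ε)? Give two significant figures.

2.1 ε

Eᵢ/kT = 0, 0.7163, 1.289, 2.149, 2.292.
Z = Σ gᵢe^(−Eᵢ/kT) = 4·e^(−0) + 6·e^(−0.7163) + 3·e^(−1.289) + 3·e^(−2.149) + 5·e^(−2.292) = 4.000 + 2.931 + 0.8266 + 0.3498 + 0.5053 = 8.613.
⟨E⟩ = Σ Eᵢ gᵢe^(−Eᵢ/kT) / Z = (0·4.000 + 2.5·2.931 + 4.5·0.8266 + 7.5·0.3498 + 8·0.5053) / 8.613 = 2.1 ε.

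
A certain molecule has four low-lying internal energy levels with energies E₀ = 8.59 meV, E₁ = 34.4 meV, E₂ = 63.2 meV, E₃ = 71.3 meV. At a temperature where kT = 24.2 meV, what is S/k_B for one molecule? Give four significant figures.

Eᵢ/kT = 0.354959, 1.42149, 2.61157, 2.94628.
Z = Σ e^(−Eᵢ/kT) = e^(−0.354959) + e^(−1.42149) + e^(−2.61157) + e^(−2.94628) = 0.701202 + 0.241354 + 0.0734192 + 0.0525348 = 1.06851.
⟨E⟩ = Σ EᵢPᵢ = 21.2555 meV.
S/k_B = ln Z + ⟨E⟩/kT = ln(1.06851) + 21.2555/24.2 = 0.0662652 + 0.878326 = 0.9446.

0.9446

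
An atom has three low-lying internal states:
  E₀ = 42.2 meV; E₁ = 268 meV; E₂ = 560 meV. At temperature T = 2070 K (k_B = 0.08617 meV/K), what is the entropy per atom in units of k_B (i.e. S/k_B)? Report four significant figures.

0.6765

k_BT = 0.08617 × 2070 K = 178.372 meV.
Eᵢ/kT = 0.236584, 1.50248, 3.13951.
Z = Σ e^(−Eᵢ/kT) = e^(−0.236584) + e^(−1.50248) + e^(−3.13951) = 0.789320 + 0.222577 + 0.0433040 = 1.05520.
⟨E⟩ = Σ EᵢPᵢ = 111.079 meV.
S/k_B = ln Z + ⟨E⟩/kT = ln(1.05520) + 111.079/178.372 = 0.0537303 + 0.622738 = 0.6765.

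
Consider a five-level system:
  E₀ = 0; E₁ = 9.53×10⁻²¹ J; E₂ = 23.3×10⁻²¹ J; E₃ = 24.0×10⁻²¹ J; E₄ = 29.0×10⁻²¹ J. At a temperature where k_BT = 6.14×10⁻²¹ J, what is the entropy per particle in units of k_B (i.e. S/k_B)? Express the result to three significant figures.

Eᵢ/kT = 0, 1.5521, 3.7948, 3.9088, 4.7231.
Z = Σ e^(−Eᵢ/kT) = e^(−0) + e^(−1.5521) + e^(−3.7948) + e^(−3.9088) + e^(−4.7231) = 1.0000 + 0.21180 + 0.022487 + 0.020065 + 0.0088876 = 1.2632.
⟨E⟩ = Σ EᵢPᵢ = 2.5979 ×10⁻²¹ J.
S/k_B = ln Z + ⟨E⟩/kT = ln(1.2632) + 2.5979/6.14 = 0.23365 + 0.42311 = 0.657.

0.657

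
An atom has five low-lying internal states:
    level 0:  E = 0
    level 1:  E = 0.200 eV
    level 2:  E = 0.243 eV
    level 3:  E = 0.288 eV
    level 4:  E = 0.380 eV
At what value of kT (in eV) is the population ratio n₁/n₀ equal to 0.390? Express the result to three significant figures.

0.212 eV

n₁/n₀ = exp[−(E₁−E₀)/kT] = 0.390.
⇒ (E₁−E₀)/kT = ln(1/0.390) = ln(2.5641) = 0.94161.
kT = 0.200 eV / 0.94161 = 0.212 eV.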